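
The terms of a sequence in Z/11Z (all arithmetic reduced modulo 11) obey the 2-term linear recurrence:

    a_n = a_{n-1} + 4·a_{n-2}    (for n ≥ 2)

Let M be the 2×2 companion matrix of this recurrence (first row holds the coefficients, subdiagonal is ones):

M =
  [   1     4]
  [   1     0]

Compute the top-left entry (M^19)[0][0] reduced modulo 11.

7

(M^19)[0][0] is the top entry after applying M 19 times to the unit state (1, 0). Equivalently it is h_{20} for the auxiliary sequence (h_n) obeying the same recurrence with h_1 = 1 and h_i = 0 for 0 ≤ i < 1:
h_2 = 1·1 + 4·0 = 1
h_3 = 1·1 + 4·1 = 5
h_4 = 1·5 + 4·1 = 9
h_5 = 1·9 + 4·5 = 7
h_6 = 1·7 + 4·9 = 10
h_7 = 1·10 + 4·7 = 5
h_8 = 1·5 + 4·10 = 1
h_9 = 1·1 + 4·5 = 10
h_10 = 1·10 + 4·1 = 3
h_11 = 1·3 + 4·10 = 10
h_12 = 1·10 + 4·3 = 0
h_13 = 1·0 + 4·10 = 7
h_14 = 1·7 + 4·0 = 7
h_15 = 1·7 + 4·7 = 2
h_16 = 1·2 + 4·7 = 8
h_17 = 1·8 + 4·2 = 5
h_18 = 1·5 + 4·8 = 4
h_19 = 1·4 + 4·5 = 2
h_20 = 1·2 + 4·4 = 7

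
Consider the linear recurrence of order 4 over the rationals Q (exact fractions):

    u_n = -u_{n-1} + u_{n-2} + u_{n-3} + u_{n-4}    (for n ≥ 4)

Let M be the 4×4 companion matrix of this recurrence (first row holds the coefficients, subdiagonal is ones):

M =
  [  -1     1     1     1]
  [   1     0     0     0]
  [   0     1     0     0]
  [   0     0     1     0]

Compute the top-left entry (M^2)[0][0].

2

(M^2)[0][0] is the top entry after applying M 2 times to the unit state (1, 0, 0, 0). Equivalently it is h_{5} for the auxiliary sequence (h_n) obeying the same recurrence with h_3 = 1 and h_i = 0 for 0 ≤ i < 3:
h_4 = -1·1 + 1·0 + 1·0 + 1·0 = -1
h_5 = -1·-1 + 1·1 + 1·0 + 1·0 = 2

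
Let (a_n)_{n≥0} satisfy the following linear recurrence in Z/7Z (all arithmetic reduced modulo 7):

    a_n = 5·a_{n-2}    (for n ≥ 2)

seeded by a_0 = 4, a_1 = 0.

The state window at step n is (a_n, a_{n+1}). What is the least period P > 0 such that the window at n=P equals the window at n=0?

n=0: window = (4, 0)
n=1: window = (0, 6)
n=2: window = (6, 0)
n=3: window = (0, 2)
n=4: window = (2, 0)
n=5: window = (0, 3)
n=6: window = (3, 0)
n=7: window = (0, 1)
n=8: window = (1, 0)
n=9: window = (0, 5)
n=10: window = (5, 0)
n=11: window = (0, 4)
n=12: window = (4, 0)
window at n=12 equals window at n=0 → period = 12

12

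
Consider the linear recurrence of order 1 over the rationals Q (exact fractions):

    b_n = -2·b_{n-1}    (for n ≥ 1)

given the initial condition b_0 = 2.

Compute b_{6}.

128

b_1 = -2·2 = -4
b_2 = -2·-4 = 8
b_3 = -2·8 = -16
b_4 = -2·-16 = 32
b_5 = -2·32 = -64
b_6 = -2·-64 = 128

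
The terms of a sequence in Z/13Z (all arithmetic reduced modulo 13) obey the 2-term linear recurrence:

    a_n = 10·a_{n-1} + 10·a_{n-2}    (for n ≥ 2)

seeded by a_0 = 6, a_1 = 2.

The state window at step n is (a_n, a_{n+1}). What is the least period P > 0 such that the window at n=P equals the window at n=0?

12

n=0: window = (6, 2)
n=1: window = (2, 2)
n=2: window = (2, 1)
n=3: window = (1, 4)
n=4: window = (4, 11)
n=5: window = (11, 7)
n=6: window = (7, 11)
n=7: window = (11, 11)
n=8: window = (11, 12)
n=9: window = (12, 9)
n=10: window = (9, 2)
n=11: window = (2, 6)
n=12: window = (6, 2)
window at n=12 equals window at n=0 → period = 12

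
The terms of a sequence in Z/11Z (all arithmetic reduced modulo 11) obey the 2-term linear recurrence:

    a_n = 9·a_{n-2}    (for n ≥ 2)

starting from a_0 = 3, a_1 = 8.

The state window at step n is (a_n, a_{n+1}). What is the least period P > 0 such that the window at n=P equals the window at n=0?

n=0: window = (3, 8)
n=1: window = (8, 5)
n=2: window = (5, 6)
n=3: window = (6, 1)
n=4: window = (1, 10)
n=5: window = (10, 9)
n=6: window = (9, 2)
n=7: window = (2, 4)
n=8: window = (4, 7)
n=9: window = (7, 3)
n=10: window = (3, 8)
window at n=10 equals window at n=0 → period = 10

10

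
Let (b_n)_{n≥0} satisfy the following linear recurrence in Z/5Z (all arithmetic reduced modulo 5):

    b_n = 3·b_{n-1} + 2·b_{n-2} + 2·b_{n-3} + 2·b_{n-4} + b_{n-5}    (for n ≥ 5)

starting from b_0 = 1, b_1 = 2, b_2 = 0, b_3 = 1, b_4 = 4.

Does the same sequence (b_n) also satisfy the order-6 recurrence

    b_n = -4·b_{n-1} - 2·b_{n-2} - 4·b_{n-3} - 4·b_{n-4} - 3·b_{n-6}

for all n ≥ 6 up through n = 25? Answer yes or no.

yes

Terms b_0..b_25: 1, 2, 0, 1, 4, 4, 4, 0, 0, 0, 2, 0, 4, 1, 0, 2, 1, 3, 1, 0, 2, 0, 4, 2, 3, 3
n=6: candidate gives 4, actual b_6 = 4 ✓
n=7: candidate gives 0, actual b_7 = 0 ✓
n=8: candidate gives 0, actual b_8 = 0 ✓
n=9: candidate gives 0, actual b_9 = 0 ✓
n=10: candidate gives 2, actual b_10 = 2 ✓
n=11: candidate gives 0, actual b_11 = 0 ✓
n=12: candidate gives 4, actual b_12 = 4 ✓
n=13: candidate gives 1, actual b_13 = 1 ✓
n=14: candidate gives 0, actual b_14 = 0 ✓
n=15: candidate gives 2, actual b_15 = 2 ✓
n=16: candidate gives 1, actual b_16 = 1 ✓
n=17: candidate gives 3, actual b_17 = 3 ✓
n=18: candidate gives 1, actual b_18 = 1 ✓
n=19: candidate gives 0, actual b_19 = 0 ✓
n=20: candidate gives 2, actual b_20 = 2 ✓
n=21: candidate gives 0, actual b_21 = 0 ✓
n=22: candidate gives 4, actual b_22 = 4 ✓
n=23: candidate gives 2, actual b_23 = 2 ✓
n=24: candidate gives 3, actual b_24 = 3 ✓
n=25: candidate gives 3, actual b_25 = 3 ✓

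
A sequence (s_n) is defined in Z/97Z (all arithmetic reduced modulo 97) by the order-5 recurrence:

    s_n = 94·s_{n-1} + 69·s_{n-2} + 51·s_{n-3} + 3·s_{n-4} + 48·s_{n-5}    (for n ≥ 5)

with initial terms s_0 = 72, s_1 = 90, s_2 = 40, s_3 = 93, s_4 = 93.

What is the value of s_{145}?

3

s_5 = 94·93 + 69·93 + 51·40 + 3·90 + 48·72 = 70
s_6 = 94·70 + 69·93 + 51·93 + 3·40 + 48·90 = 64
s_7 = 94·64 + 69·70 + 51·93 + 3·93 + 48·40 = 37
s_8 = 94·37 + 69·64 + 51·70 + 3·93 + 48·93 = 8
s_9 = 94·8 + 69·37 + 51·64 + 3·70 + 48·93 = 88
s_10 = 94·88 + 69·8 + 51·37 + 3·64 + 48·70 = 4
Continuing the recurrence:
  s_11 = 48;  s_12 = 18;  s_13 = 36;  s_14 = 58;  s_15 = 72;  s_16 = 26
  s_17 = 90;  s_18 = 17;  s_19 = 9;  s_20 = 55;  s_21 = 28;  s_22 = 5
  s_23 = 36;  s_24 = 31;  s_25 = 35;  s_26 = 88;  s_27 = 6;  s_28 = 57
  s_29 = 19;  s_30 = 15;  s_31 = 73;  s_32 = 13;  s_33 = 20;  s_34 = 85
  s_35 = 11;  s_36 = 16;  s_37 = 7;  s_38 = 46;  s_39 = 36;  s_40 = 22
  s_41 = 24;  s_42 = 70;  s_43 = 34;  s_44 = 83;  s_45 = 5;  s_46 = 78
  s_47 = 46;  s_48 = 8;  s_49 = 69;  s_50 = 61;  s_51 = 41;  s_52 = 40
  s_53 = 9;  s_54 = 74;  s_55 = 58;  s_56 = 10;  s_57 = 90;  s_58 = 55
  s_59 = 96;  s_60 = 47;  s_61 = 47;  s_62 = 67;  s_63 = 25;  s_64 = 54
  s_65 = 5;  s_66 = 71;  s_67 = 66;  s_68 = 13;  s_69 = 73;  s_70 = 35
  s_71 = 83;  s_72 = 75;  s_73 = 79;  s_74 = 73;  s_75 = 25;  s_76 = 8
  s_77 = 46;  s_78 = 74;  s_79 = 52;  s_80 = 81;  s_81 = 75;  s_82 = 67
  s_83 = 9;  s_84 = 5;  s_85 = 85;  s_86 = 82;  s_87 = 96;  s_88 = 64
  s_89 = 51;  s_90 = 2;  s_91 = 40;  s_92 = 47;  s_93 = 29;  s_94 = 84
  s_95 = 94;  s_96 = 33;  s_97 = 16;  s_98 = 34;  s_99 = 15;  s_100 = 65
  s_101 = 35;  s_102 = 1;  s_103 = 32;  s_104 = 54;  s_105 = 84;  s_106 = 96
  s_107 = 64;  s_108 = 95;  s_109 = 37;  s_110 = 60;  s_111 = 87;  s_112 = 5
  s_113 = 42;  s_114 = 16;  s_115 = 38;  s_116 = 48;  s_117 = 71;  s_118 = 20
  s_119 = 21;  s_120 = 19;  s_121 = 79;  s_122 = 84;  s_123 = 13;  s_124 = 84
  s_125 = 64;  s_126 = 29;  s_127 = 74;  s_128 = 2;  s_129 = 36;  s_130 = 76
  s_131 = 92;  s_132 = 80;  s_133 = 3;  s_134 = 34;  s_135 = 58;  s_136 = 94
  s_137 = 88;  s_138 = 17;  s_139 = 11;  s_140 = 61;  s_141 = 11;  s_142 = 88
  s_143 = 90
s_144 = 94·90 + 69·88 + 51·11 + 3·61 + 48·11 = 90
s_145 = 94·90 + 69·90 + 51·88 + 3·11 + 48·61 = 3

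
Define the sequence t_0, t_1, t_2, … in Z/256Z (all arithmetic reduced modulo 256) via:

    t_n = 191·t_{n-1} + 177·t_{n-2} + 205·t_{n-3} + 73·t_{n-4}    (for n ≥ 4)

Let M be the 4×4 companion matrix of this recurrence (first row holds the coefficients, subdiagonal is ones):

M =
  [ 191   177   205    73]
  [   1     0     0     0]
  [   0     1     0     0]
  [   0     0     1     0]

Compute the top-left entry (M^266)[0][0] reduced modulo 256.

241

(M^266)[0][0] is the top entry after applying M 266 times to the unit state (1, 0, 0, 0). Equivalently it is h_{269} for the auxiliary sequence (h_n) obeying the same recurrence with h_3 = 1 and h_i = 0 for 0 ≤ i < 3:
h_4 = 191·1 + 177·0 + 205·0 + 73·0 = 191
h_5 = 191·191 + 177·1 + 205·0 + 73·0 = 50
h_6 = 191·50 + 177·191 + 205·1 + 73·0 = 42
h_7 = 191·42 + 177·50 + 205·191 + 73·1 = 36
h_8 = 191·36 + 177·42 + 205·50 + 73·191 = 103
h_9 = 191·103 + 177·36 + 205·42 + 73·50 = 161
Continuing the recurrence:
  h_10 = 36;  h_11 = 236;  h_12 = 68;  h_13 = 165;  h_14 = 95;  h_15 = 182
  h_16 = 254;  h_17 = 120;  h_18 = 251;  h_19 = 137;  h_20 = 72;  h_21 = 168
  h_22 = 104;  h_23 = 121;  h_24 = 63;  h_25 = 218;  h_26 = 194;  h_27 = 108
  h_28 = 63;  h_29 = 49;  h_30 = 236;  h_31 = 52;  h_32 = 44;  h_33 = 189
  h_34 = 95;  h_35 = 158;  h_36 = 118;  h_37 = 64;  h_38 = 243;  h_39 = 25
  h_40 = 144;  h_41 = 144;  h_42 = 80;  h_43 = 177;  h_44 = 191;  h_45 = 2
  h_46 = 26;  h_47 = 52;  h_48 = 215;  h_49 = 193;  h_50 = 180;  h_51 = 188
  h_52 = 148;  h_53 = 149;  h_54 = 95;  h_55 = 6;  h_56 = 174;  h_57 = 136
  h_58 = 171;  h_59 = 169;  h_60 = 216;  h_61 = 184;  h_62 = 184;  h_63 = 169
  h_64 = 63;  h_65 = 170;  h_66 = 50;  h_67 = 124;  h_68 = 47;  h_69 = 81
  h_70 = 124;  h_71 = 132;  h_72 = 124;  h_73 = 45;  h_74 = 95;  h_75 = 238
  h_76 = 166;  h_77 = 80;  h_78 = 35;  h_79 = 57;  h_80 = 32;  h_81 = 32
  h_82 = 160;  h_83 = 97;  h_84 = 191;  h_85 = 210;  h_86 = 10;  h_87 = 68
  h_88 = 71;  h_89 = 225;  h_90 = 68;  h_91 = 140;  h_92 = 228;  h_93 = 133
  h_94 = 95;  h_95 = 86;  h_96 = 94;  h_97 = 152;  h_98 = 91;  h_99 = 201
  h_100 = 104;  h_101 = 200;  h_102 = 8;  h_103 = 217;  h_104 = 63;  h_105 = 122
  h_106 = 162;  h_107 = 140;  h_108 = 31;  h_109 = 113;  h_110 = 12;  h_111 = 212
  h_112 = 204;  h_113 = 157;  h_114 = 95;  h_115 = 62;  h_116 = 214;  h_117 = 96
  h_118 = 83;  h_119 = 89;  h_120 = 176;  h_121 = 176;  h_122 = 240;  h_123 = 17
  h_124 = 191;  h_125 = 162;  h_126 = 250;  h_127 = 84;  h_128 = 183;  h_129 = 1
  h_130 = 212;  h_131 = 92;  h_132 = 52;  h_133 = 117;  h_134 = 95;  h_135 = 166
  h_136 = 14;  h_137 = 168;  h_138 = 11;  h_139 = 233;  h_140 = 248;  h_141 = 216
  h_142 = 88;  h_143 = 9;  h_144 = 63;  h_145 = 74;  h_146 = 18;  h_147 = 156
  h_148 = 15;  h_149 = 145;  h_150 = 156;  h_151 = 36;  h_152 = 28;  h_153 = 13
  h_154 = 95;  h_155 = 142;  h_156 = 6;  h_157 = 112;  h_158 = 131;  h_159 = 121
  h_160 = 64;  h_161 = 64;  h_162 = 64;  h_163 = 193;  h_164 = 191;  h_165 = 114
  h_166 = 234;  h_167 = 100;  h_168 = 39;  h_169 = 33;  h_170 = 100;  h_171 = 44
  h_172 = 132;  h_173 = 101;  h_174 = 95;  h_175 = 246;  h_176 = 190;  h_177 = 184
  h_178 = 187;  h_179 = 9;  h_180 = 136;  h_181 = 232;  h_182 = 168;  h_183 = 57
  h_184 = 63;  h_185 = 26;  h_186 = 130;  h_187 = 172;  h_188 = 255;  h_189 = 177
  h_190 = 44;  h_191 = 116;  h_192 = 108;  h_193 = 125;  h_194 = 95;  h_195 = 222
  h_196 = 54;  h_197 = 128;  h_198 = 179;  h_199 = 153;  h_200 = 208;  h_201 = 208
  h_202 = 144;  h_203 = 113;  h_204 = 191;  h_205 = 66;  h_206 = 218;  h_207 = 116
  h_208 = 151;  h_209 = 65;  h_210 = 244;  h_211 = 252;  h_212 = 212;  h_213 = 85
  h_214 = 95;  h_215 = 70;  h_216 = 110;  h_217 = 200;  h_218 = 107;  h_219 = 41
  h_220 = 24;  h_221 = 248;  h_222 = 248;  h_223 = 105;  h_224 = 63;  h_225 = 234
  h_226 = 242;  h_227 = 188;  h_228 = 239;  h_229 = 209;  h_230 = 188;  h_231 = 196
  h_232 = 188;  h_233 = 237;  h_234 = 95;  h_235 = 46;  h_236 = 102;  h_237 = 144
  h_238 = 227;  h_239 = 185;  h_240 = 96;  h_241 = 96;  h_242 = 224;  h_243 = 33
  h_244 = 191;  h_245 = 18;  h_246 = 202;  h_247 = 132;  h_248 = 7;  h_249 = 97
  h_250 = 132;  h_251 = 204;  h_252 = 36;  h_253 = 69;  h_254 = 95;  h_255 = 150
  h_256 = 30;  h_257 = 216;  h_258 = 27;  h_259 = 73;  h_260 = 168;  h_261 = 8
  h_262 = 72;  h_263 = 153;  h_264 = 63;  h_265 = 186;  h_266 = 98;  h_267 = 204
h_268 = 191·204 + 177·98 + 205·186 + 73·63 = 223
h_269 = 191·223 + 177·204 + 205·98 + 73·186 = 241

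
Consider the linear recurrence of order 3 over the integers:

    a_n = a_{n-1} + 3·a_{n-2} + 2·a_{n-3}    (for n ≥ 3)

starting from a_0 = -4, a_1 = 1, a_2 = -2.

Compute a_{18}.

a_3 = 1·-2 + 3·1 + 2·-4 = -7
a_4 = 1·-7 + 3·-2 + 2·1 = -11
a_5 = 1·-11 + 3·-7 + 2·-2 = -36
a_6 = 1·-36 + 3·-11 + 2·-7 = -83
a_7 = 1·-83 + 3·-36 + 2·-11 = -213
a_8 = 1·-213 + 3·-83 + 2·-36 = -534
a_9 = 1·-534 + 3·-213 + 2·-83 = -1339
a_10 = 1·-1339 + 3·-534 + 2·-213 = -3367
a_11 = 1·-3367 + 3·-1339 + 2·-534 = -8452
a_12 = 1·-8452 + 3·-3367 + 2·-1339 = -21231
a_13 = 1·-21231 + 3·-8452 + 2·-3367 = -53321
a_14 = 1·-53321 + 3·-21231 + 2·-8452 = -133918
a_15 = 1·-133918 + 3·-53321 + 2·-21231 = -336343
a_16 = 1·-336343 + 3·-133918 + 2·-53321 = -844739
a_17 = 1·-844739 + 3·-336343 + 2·-133918 = -2121604
a_18 = 1·-2121604 + 3·-844739 + 2·-336343 = -5328507

-5328507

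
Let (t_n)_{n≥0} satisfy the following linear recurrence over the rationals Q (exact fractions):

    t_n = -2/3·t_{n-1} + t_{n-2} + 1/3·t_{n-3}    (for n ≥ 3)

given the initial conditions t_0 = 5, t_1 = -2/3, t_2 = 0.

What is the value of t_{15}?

t_3 = -2/3·0 + 1·-2/3 + 1/3·5 = 1
t_4 = -2/3·1 + 1·0 + 1/3·-2/3 = -8/9
t_5 = -2/3·-8/9 + 1·1 + 1/3·0 = 43/27
t_6 = -2/3·43/27 + 1·-8/9 + 1/3·1 = -131/81
t_7 = -2/3·-131/81 + 1·43/27 + 1/3·-8/9 = 577/243
t_8 = -2/3·577/243 + 1·-131/81 + 1/3·43/27 = -1946/729
t_9 = -2/3·-1946/729 + 1·577/243 + 1/3·-131/81 = 7906/2187
t_10 = -2/3·7906/2187 + 1·-1946/729 + 1/3·577/243 = -28133/6561
t_11 = -2/3·-28133/6561 + 1·7906/2187 + 1/3·-1946/729 = 109906/19683
t_12 = -2/3·109906/19683 + 1·-28133/6561 + 1/3·7906/2187 = -401855/59049
t_13 = -2/3·-401855/59049 + 1·109906/19683 + 1/3·-28133/6561 = 1539667/177147
t_14 = -2/3·1539667/177147 + 1·-401855/59049 + 1/3·109906/19683 = -5706875/531441
t_15 = -2/3·-5706875/531441 + 1·1539667/177147 + 1/3·-401855/59049 = 21654058/1594323

21654058/1594323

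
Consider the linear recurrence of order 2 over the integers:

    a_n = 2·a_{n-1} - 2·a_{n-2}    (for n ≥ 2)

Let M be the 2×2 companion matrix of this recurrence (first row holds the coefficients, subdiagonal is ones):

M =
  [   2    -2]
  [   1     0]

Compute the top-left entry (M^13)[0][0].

(M^13)[0][0] is the top entry after applying M 13 times to the unit state (1, 0). Equivalently it is h_{14} for the auxiliary sequence (h_n) obeying the same recurrence with h_1 = 1 and h_i = 0 for 0 ≤ i < 1:
h_2 = 2·1 + -2·0 = 2
h_3 = 2·2 + -2·1 = 2
h_4 = 2·2 + -2·2 = 0
h_5 = 2·0 + -2·2 = -4
h_6 = 2·-4 + -2·0 = -8
h_7 = 2·-8 + -2·-4 = -8
h_8 = 2·-8 + -2·-8 = 0
h_9 = 2·0 + -2·-8 = 16
h_10 = 2·16 + -2·0 = 32
h_11 = 2·32 + -2·16 = 32
h_12 = 2·32 + -2·32 = 0
h_13 = 2·0 + -2·32 = -64
h_14 = 2·-64 + -2·0 = -128

-128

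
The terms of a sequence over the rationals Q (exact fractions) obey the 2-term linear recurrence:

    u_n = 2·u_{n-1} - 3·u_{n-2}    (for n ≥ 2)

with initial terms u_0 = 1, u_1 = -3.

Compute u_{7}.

u_2 = 2·-3 + -3·1 = -9
u_3 = 2·-9 + -3·-3 = -9
u_4 = 2·-9 + -3·-9 = 9
u_5 = 2·9 + -3·-9 = 45
u_6 = 2·45 + -3·9 = 63
u_7 = 2·63 + -3·45 = -9

-9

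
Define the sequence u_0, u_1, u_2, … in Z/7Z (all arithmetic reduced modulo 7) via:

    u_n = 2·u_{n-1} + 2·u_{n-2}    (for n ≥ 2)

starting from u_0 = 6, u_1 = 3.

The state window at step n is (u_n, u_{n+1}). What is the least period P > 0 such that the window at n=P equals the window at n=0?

n=0: window = (6, 3)
n=1: window = (3, 4)
n=2: window = (4, 0)
n=3: window = (0, 1)
n=4: window = (1, 2)
n=5: window = (2, 6)
n=6: window = (6, 2)
n=7: window = (2, 2)
n=8: window = (2, 1)
n=9: window = (1, 6)
n=10: window = (6, 0)
n=11: window = (0, 5)
n=12: window = (5, 3)
n=13: window = (3, 2)
n=14: window = (2, 3)
n=15: window = (3, 3)
n=16: window = (3, 5)
n=17: window = (5, 2)
n=18: window = (2, 0)
n=19: window = (0, 4)
n=20: window = (4, 1)
n=21: window = (1, 3)
n=22: window = (3, 1)
n=23: window = (1, 1)
n=24: window = (1, 4)
n=25: window = (4, 3)
n=26: window = (3, 0)
n=27: window = (0, 6)
n=28: window = (6, 5)
n=29: window = (5, 1)
n=30: window = (1, 5)
n=31: window = (5, 5)
n=32: window = (5, 6)
n=33: window = (6, 1)
n=34: window = (1, 0)
n=35: window = (0, 2)
n=36: window = (2, 4)
n=37: window = (4, 5)
n=38: window = (5, 4)
n=39: window = (4, 4)
n=40: window = (4, 2)
…
n=46: window = (4, 6)
n=47: window = (6, 6)
n=48: window = (6, 3)
window at n=48 equals window at n=0 → period = 48

48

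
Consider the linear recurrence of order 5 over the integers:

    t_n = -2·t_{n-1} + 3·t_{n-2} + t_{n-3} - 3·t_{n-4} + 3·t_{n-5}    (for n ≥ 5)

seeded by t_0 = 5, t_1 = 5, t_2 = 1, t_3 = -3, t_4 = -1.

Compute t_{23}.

-529119817

t_5 = -2·-1 + 3·-3 + 1·1 + -3·5 + 3·5 = -6
t_6 = -2·-6 + 3·-1 + 1·-3 + -3·1 + 3·5 = 18
t_7 = -2·18 + 3·-6 + 1·-1 + -3·-3 + 3·1 = -43
t_8 = -2·-43 + 3·18 + 1·-6 + -3·-1 + 3·-3 = 128
t_9 = -2·128 + 3·-43 + 1·18 + -3·-6 + 3·-1 = -352
t_10 = -2·-352 + 3·128 + 1·-43 + -3·18 + 3·-6 = 973
t_11 = -2·973 + 3·-352 + 1·128 + -3·-43 + 3·18 = -2691
t_12 = -2·-2691 + 3·973 + 1·-352 + -3·128 + 3·-43 = 7436
t_13 = -2·7436 + 3·-2691 + 1·973 + -3·-352 + 3·128 = -20532
t_14 = -2·-20532 + 3·7436 + 1·-2691 + -3·973 + 3·-352 = 56706
t_15 = -2·56706 + 3·-20532 + 1·7436 + -3·-2691 + 3·973 = -156580
t_16 = -2·-156580 + 3·56706 + 1·-20532 + -3·7436 + 3·-2691 = 432365
t_17 = -2·432365 + 3·-156580 + 1·56706 + -3·-20532 + 3·7436 = -1193860
t_18 = -2·-1193860 + 3·432365 + 1·-156580 + -3·56706 + 3·-20532 = 3296521
t_19 = -2·3296521 + 3·-1193860 + 1·432365 + -3·-156580 + 3·56706 = -9102399
t_20 = -2·-9102399 + 3·3296521 + 1·-1193860 + -3·432365 + 3·-156580 = 25133666
t_21 = -2·25133666 + 3·-9102399 + 1·3296521 + -3·-1193860 + 3·432365 = -69399333
t_22 = -2·-69399333 + 3·25133666 + 1·-9102399 + -3·3296521 + 3·-1193860 = 191626122
t_23 = -2·191626122 + 3·-69399333 + 1·25133666 + -3·-9102399 + 3·3296521 = -529119817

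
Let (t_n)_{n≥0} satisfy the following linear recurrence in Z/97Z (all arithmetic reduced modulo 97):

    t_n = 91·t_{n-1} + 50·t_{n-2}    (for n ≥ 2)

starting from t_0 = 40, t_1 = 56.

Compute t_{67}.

86

t_2 = 91·56 + 50·40 = 15
t_3 = 91·15 + 50·56 = 91
t_4 = 91·91 + 50·15 = 10
t_5 = 91·10 + 50·91 = 28
t_6 = 91·28 + 50·10 = 41
t_7 = 91·41 + 50·28 = 87
t_8 = 91·87 + 50·41 = 73
t_9 = 91·73 + 50·87 = 32
t_10 = 91·32 + 50·73 = 63
t_11 = 91·63 + 50·32 = 58
t_12 = 91·58 + 50·63 = 86
t_13 = 91·86 + 50·58 = 56
t_14 = 91·56 + 50·86 = 84
t_15 = 91·84 + 50·56 = 65
t_16 = 91·65 + 50·84 = 27
t_17 = 91·27 + 50·65 = 81
t_18 = 91·81 + 50·27 = 88
t_19 = 91·88 + 50·81 = 30
t_20 = 91·30 + 50·88 = 49
t_21 = 91·49 + 50·30 = 42
t_22 = 91·42 + 50·49 = 64
t_23 = 91·64 + 50·42 = 67
t_24 = 91·67 + 50·64 = 82
t_25 = 91·82 + 50·67 = 45
t_26 = 91·45 + 50·82 = 47
t_27 = 91·47 + 50·45 = 28
t_28 = 91·28 + 50·47 = 48
t_29 = 91·48 + 50·28 = 45
t_30 = 91·45 + 50·48 = 93
t_31 = 91·93 + 50·45 = 43
t_32 = 91·43 + 50·93 = 27
t_33 = 91·27 + 50·43 = 48
t_34 = 91·48 + 50·27 = 92
t_35 = 91·92 + 50·48 = 5
t_36 = 91·5 + 50·92 = 11
t_37 = 91·11 + 50·5 = 87
t_38 = 91·87 + 50·11 = 28
t_39 = 91·28 + 50·87 = 11
t_40 = 91·11 + 50·28 = 73
t_41 = 91·73 + 50·11 = 15
t_42 = 91·15 + 50·73 = 68
t_43 = 91·68 + 50·15 = 51
t_44 = 91·51 + 50·68 = 87
t_45 = 91·87 + 50·51 = 88
t_46 = 91·88 + 50·87 = 39
t_47 = 91·39 + 50·88 = 92
t_48 = 91·92 + 50·39 = 40
t_49 = 91·40 + 50·92 = 92
t_50 = 91·92 + 50·40 = 90
t_51 = 91·90 + 50·92 = 83
t_52 = 91·83 + 50·90 = 25
t_53 = 91·25 + 50·83 = 23
t_54 = 91·23 + 50·25 = 45
t_55 = 91·45 + 50·23 = 7
t_56 = 91·7 + 50·45 = 74
t_57 = 91·74 + 50·7 = 3
t_58 = 91·3 + 50·74 = 93
t_59 = 91·93 + 50·3 = 77
t_60 = 91·77 + 50·93 = 17
t_61 = 91·17 + 50·77 = 62
t_62 = 91·62 + 50·17 = 90
t_63 = 91·90 + 50·62 = 38
t_64 = 91·38 + 50·90 = 4
t_65 = 91·4 + 50·38 = 33
t_66 = 91·33 + 50·4 = 2
t_67 = 91·2 + 50·33 = 86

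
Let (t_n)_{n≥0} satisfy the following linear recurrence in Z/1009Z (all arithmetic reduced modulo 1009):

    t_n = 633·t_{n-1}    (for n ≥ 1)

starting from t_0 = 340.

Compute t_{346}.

745

t_1 = 633·340 = 303
t_2 = 633·303 = 89
t_3 = 633·89 = 842
t_4 = 633·842 = 234
t_5 = 633·234 = 808
t_6 = 633·808 = 910
t_7 = 633·910 = 900
t_8 = 633·900 = 624
t_9 = 633·624 = 473
t_10 = 633·473 = 745
t_11 = 633·745 = 382
t_12 = 633·382 = 655
t_13 = 633·655 = 925
t_14 = 633·925 = 305
t_15 = 633·305 = 346
t_16 = 633·346 = 65
t_17 = 633·65 = 785
t_18 = 633·785 = 477
t_19 = 633·477 = 250
t_20 = 633·250 = 846
t_21 = 633·846 = 748
t_22 = 633·748 = 263
t_23 = 633·263 = 1003
t_24 = 633·1003 = 238
t_25 = 633·238 = 313
t_26 = 633·313 = 365
t_27 = 633·365 = 993
t_28 = 633·993 = 971
t_29 = 633·971 = 162
t_30 = 633·162 = 637
t_31 = 633·637 = 630
t_32 = 633·630 = 235
t_33 = 633·235 = 432
t_34 = 633·432 = 17
t_35 = 633·17 = 671
t_36 = 633·671 = 963
t_37 = 633·963 = 143
t_38 = 633·143 = 718
t_39 = 633·718 = 444
t_40 = 633·444 = 550
t_41 = 633·550 = 45
t_42 = 633·45 = 233
t_43 = 633·233 = 175
t_44 = 633·175 = 794
t_45 = 633·794 = 120
t_46 = 633·120 = 285
t_47 = 633·285 = 803
t_48 = 633·803 = 772
t_49 = 633·772 = 320
t_50 = 633·320 = 760
t_51 = 633·760 = 796
t_52 = 633·796 = 377
t_53 = 633·377 = 517
t_54 = 633·517 = 345
t_55 = 633·345 = 441
t_56 = 633·441 = 669
t_57 = 633·669 = 706
t_58 = 633·706 = 920
t_59 = 633·920 = 167
t_60 = 633·167 = 775
t_61 = 633·775 = 201
t_62 = 633·201 = 99
t_63 = 633·99 = 109
t_64 = 633·109 = 385
t_65 = 633·385 = 536
t_66 = 633·536 = 264
t_67 = 633·264 = 627
t_68 = 633·627 = 354
t_69 = 633·354 = 84
t_70 = 633·84 = 704
t_71 = 633·704 = 663
t_72 = 633·663 = 944
t_73 = 633·944 = 224
t_74 = 633·224 = 532
t_75 = 633·532 = 759
t_76 = 633·759 = 163
t_77 = 633·163 = 261
t_78 = 633·261 = 746
t_79 = 633·746 = 6
t_80 = 633·6 = 771
t_81 = 633·771 = 696
t_82 = 633·696 = 644
t_83 = 633·644 = 16
t_84 = 633·16 = 38
t_85 = 633·38 = 847
t_86 = 633·847 = 372
t_87 = 633·372 = 379
t_88 = 633·379 = 774
t_89 = 633·774 = 577
t_90 = 633·577 = 992
t_91 = 633·992 = 338
t_92 = 633·338 = 46
t_93 = 633·46 = 866
t_94 = 633·866 = 291
t_95 = 633·291 = 565
t_96 = 633·565 = 459
t_97 = 633·459 = 964
t_98 = 633·964 = 776
t_99 = 633·776 = 834
t_100 = 633·834 = 215
t_101 = 633·215 = 889
t_102 = 633·889 = 724
t_103 = 633·724 = 206
t_104 = 633·206 = 237
t_105 = 633·237 = 689
t_106 = 633·689 = 249
t_107 = 633·249 = 213
t_108 = 633·213 = 632
t_109 = 633·632 = 492
t_110 = 633·492 = 664
t_111 = 633·664 = 568
t_112 = 633·568 = 340
(t_112) = (340) = (t_0), so the sequence has period 112.
346 ≡ 10 (mod 112), hence t_346 = t_10 = 745.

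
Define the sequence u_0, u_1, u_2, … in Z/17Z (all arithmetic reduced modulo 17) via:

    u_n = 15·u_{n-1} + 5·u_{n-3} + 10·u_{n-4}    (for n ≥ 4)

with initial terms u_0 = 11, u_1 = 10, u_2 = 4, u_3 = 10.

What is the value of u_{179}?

0

u_4 = 15·10 + 0·4 + 5·10 + 10·11 = 4
u_5 = 15·4 + 0·10 + 5·4 + 10·10 = 10
u_6 = 15·10 + 0·4 + 5·10 + 10·4 = 2
u_7 = 15·2 + 0·10 + 5·4 + 10·10 = 14
u_8 = 15·14 + 0·2 + 5·10 + 10·4 = 11
u_9 = 15·11 + 0·14 + 5·2 + 10·10 = 3
u_10 = 15·3 + 0·11 + 5·14 + 10·2 = 16
u_11 = 15·16 + 0·3 + 5·11 + 10·14 = 10
u_12 = 15·10 + 0·16 + 5·3 + 10·11 = 3
u_13 = 15·3 + 0·10 + 5·16 + 10·3 = 2
u_14 = 15·2 + 0·3 + 5·10 + 10·16 = 2
u_15 = 15·2 + 0·2 + 5·3 + 10·10 = 9
u_16 = 15·9 + 0·2 + 5·2 + 10·3 = 5
u_17 = 15·5 + 0·9 + 5·2 + 10·2 = 3
u_18 = 15·3 + 0·5 + 5·9 + 10·2 = 8
u_19 = 15·8 + 0·3 + 5·5 + 10·9 = 14
u_20 = 15·14 + 0·8 + 5·3 + 10·5 = 3
u_21 = 15·3 + 0·14 + 5·8 + 10·3 = 13
u_22 = 15·13 + 0·3 + 5·14 + 10·8 = 5
u_23 = 15·5 + 0·13 + 5·3 + 10·14 = 9
u_24 = 15·9 + 0·5 + 5·13 + 10·3 = 9
u_25 = 15·9 + 0·9 + 5·5 + 10·13 = 1
u_26 = 15·1 + 0·9 + 5·9 + 10·5 = 8
u_27 = 15·8 + 0·1 + 5·9 + 10·9 = 0
u_28 = 15·0 + 0·8 + 5·1 + 10·9 = 10
u_29 = 15·10 + 0·0 + 5·8 + 10·1 = 13
u_30 = 15·13 + 0·10 + 5·0 + 10·8 = 3
u_31 = 15·3 + 0·13 + 5·10 + 10·0 = 10
u_32 = 15·10 + 0·3 + 5·13 + 10·10 = 9
u_33 = 15·9 + 0·10 + 5·3 + 10·13 = 8
u_34 = 15·8 + 0·9 + 5·10 + 10·3 = 13
u_35 = 15·13 + 0·8 + 5·9 + 10·10 = 0
u_36 = 15·0 + 0·13 + 5·8 + 10·9 = 11
u_37 = 15·11 + 0·0 + 5·13 + 10·8 = 4
u_38 = 15·4 + 0·11 + 5·0 + 10·13 = 3
u_39 = 15·3 + 0·4 + 5·11 + 10·0 = 15
u_40 = 15·15 + 0·3 + 5·4 + 10·11 = 15
u_41 = 15·15 + 0·15 + 5·3 + 10·4 = 8
u_42 = 15·8 + 0·15 + 5·15 + 10·3 = 4
u_43 = 15·4 + 0·8 + 5·15 + 10·15 = 13
u_44 = 15·13 + 0·4 + 5·8 + 10·15 = 11
u_45 = 15·11 + 0·13 + 5·4 + 10·8 = 10
u_46 = 15·10 + 0·11 + 5·13 + 10·4 = 0
u_47 = 15·0 + 0·10 + 5·11 + 10·13 = 15
u_48 = 15·15 + 0·0 + 5·10 + 10·11 = 11
u_49 = 15·11 + 0·15 + 5·0 + 10·10 = 10
u_50 = 15·10 + 0·11 + 5·15 + 10·0 = 4
u_51 = 15·4 + 0·10 + 5·11 + 10·15 = 10
(u_48, u_49, u_50, u_51) = (11, 10, 4, 10) = (u_0, u_1, u_2, u_3), so the sequence has period 48.
179 ≡ 35 (mod 48), hence u_179 = u_35 = 0.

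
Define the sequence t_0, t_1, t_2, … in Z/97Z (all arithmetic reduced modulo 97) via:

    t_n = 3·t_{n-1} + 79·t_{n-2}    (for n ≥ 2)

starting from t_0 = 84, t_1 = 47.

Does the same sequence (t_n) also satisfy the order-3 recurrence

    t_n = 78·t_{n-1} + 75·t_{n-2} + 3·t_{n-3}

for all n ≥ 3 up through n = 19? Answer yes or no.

no

Terms t_0..t_19: 84, 47, 84, 85, 4, 34, 30, 60, 28, 71, 0, 80, 46, 56, 19, 19, 6, 64, 84, 70
n=3: candidate gives 47, actual t_3 = 85 ✗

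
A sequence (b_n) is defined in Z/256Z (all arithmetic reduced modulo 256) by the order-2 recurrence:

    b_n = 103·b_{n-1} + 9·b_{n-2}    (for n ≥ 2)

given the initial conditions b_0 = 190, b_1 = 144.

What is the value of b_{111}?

b_2 = 103·144 + 9·190 = 158
b_3 = 103·158 + 9·144 = 162
b_4 = 103·162 + 9·158 = 188
b_5 = 103·188 + 9·162 = 86
b_6 = 103·86 + 9·188 = 54
b_7 = 103·54 + 9·86 = 192
b_8 = 103·192 + 9·54 = 38
b_9 = 103·38 + 9·192 = 10
b_10 = 103·10 + 9·38 = 92
b_11 = 103·92 + 9·10 = 94
b_12 = 103·94 + 9·92 = 14
b_13 = 103·14 + 9·94 = 240
b_14 = 103·240 + 9·14 = 14
b_15 = 103·14 + 9·240 = 18
b_16 = 103·18 + 9·14 = 188
b_17 = 103·188 + 9·18 = 70
b_18 = 103·70 + 9·188 = 198
b_19 = 103·198 + 9·70 = 32
b_20 = 103·32 + 9·198 = 214
b_21 = 103·214 + 9·32 = 58
b_22 = 103·58 + 9·214 = 220
b_23 = 103·220 + 9·58 = 142
b_24 = 103·142 + 9·220 = 222
b_25 = 103·222 + 9·142 = 80
b_26 = 103·80 + 9·222 = 254
b_27 = 103·254 + 9·80 = 2
b_28 = 103·2 + 9·254 = 188
b_29 = 103·188 + 9·2 = 182
b_30 = 103·182 + 9·188 = 214
b_31 = 103·214 + 9·182 = 128
b_32 = 103·128 + 9·214 = 6
b_33 = 103·6 + 9·128 = 234
b_34 = 103·234 + 9·6 = 92
b_35 = 103·92 + 9·234 = 62
b_36 = 103·62 + 9·92 = 46
b_37 = 103·46 + 9·62 = 176
b_38 = 103·176 + 9·46 = 110
b_39 = 103·110 + 9·176 = 114
b_40 = 103·114 + 9·110 = 188
b_41 = 103·188 + 9·114 = 166
b_42 = 103·166 + 9·188 = 102
b_43 = 103·102 + 9·166 = 224
b_44 = 103·224 + 9·102 = 182
b_45 = 103·182 + 9·224 = 26
b_46 = 103·26 + 9·182 = 220
b_47 = 103·220 + 9·26 = 110
b_48 = 103·110 + 9·220 = 254
b_49 = 103·254 + 9·110 = 16
b_50 = 103·16 + 9·254 = 94
b_51 = 103·94 + 9·16 = 98
b_52 = 103·98 + 9·94 = 188
b_53 = 103·188 + 9·98 = 22
b_54 = 103·22 + 9·188 = 118
b_55 = 103·118 + 9·22 = 64
b_56 = 103·64 + 9·118 = 230
b_57 = 103·230 + 9·64 = 202
b_58 = 103·202 + 9·230 = 92
b_59 = 103·92 + 9·202 = 30
b_60 = 103·30 + 9·92 = 78
b_61 = 103·78 + 9·30 = 112
b_62 = 103·112 + 9·78 = 206
b_63 = 103·206 + 9·112 = 210
b_64 = 103·210 + 9·206 = 188
b_65 = 103·188 + 9·210 = 6
b_66 = 103·6 + 9·188 = 6
b_67 = 103·6 + 9·6 = 160
b_68 = 103·160 + 9·6 = 150
b_69 = 103·150 + 9·160 = 250
b_70 = 103·250 + 9·150 = 220
b_71 = 103·220 + 9·250 = 78
b_72 = 103·78 + 9·220 = 30
b_73 = 103·30 + 9·78 = 208
b_74 = 103·208 + 9·30 = 190
b_75 = 103·190 + 9·208 = 194
b_76 = 103·194 + 9·190 = 188
b_77 = 103·188 + 9·194 = 118
b_78 = 103·118 + 9·188 = 22
b_79 = 103·22 + 9·118 = 0
b_80 = 103·0 + 9·22 = 198
b_81 = 103·198 + 9·0 = 170
b_82 = 103·170 + 9·198 = 92
b_83 = 103·92 + 9·170 = 254
b_84 = 103·254 + 9·92 = 110
b_85 = 103·110 + 9·254 = 48
b_86 = 103·48 + 9·110 = 46
b_87 = 103·46 + 9·48 = 50
b_88 = 103·50 + 9·46 = 188
b_89 = 103·188 + 9·50 = 102
b_90 = 103·102 + 9·188 = 166
b_91 = 103·166 + 9·102 = 96
b_92 = 103·96 + 9·166 = 118
b_93 = 103·118 + 9·96 = 218
b_94 = 103·218 + 9·118 = 220
b_95 = 103·220 + 9·218 = 46
b_96 = 103·46 + 9·220 = 62
b_97 = 103·62 + 9·46 = 144
b_98 = 103·144 + 9·62 = 30
b_99 = 103·30 + 9·144 = 34
b_100 = 103·34 + 9·30 = 188
b_101 = 103·188 + 9·34 = 214
b_102 = 103·214 + 9·188 = 182
b_103 = 103·182 + 9·214 = 192
b_104 = 103·192 + 9·182 = 166
b_105 = 103·166 + 9·192 = 138
b_106 = 103·138 + 9·166 = 92
b_107 = 103·92 + 9·138 = 222
b_108 = 103·222 + 9·92 = 142
b_109 = 103·142 + 9·222 = 240
b_110 = 103·240 + 9·142 = 142
b_111 = 103·142 + 9·240 = 146

146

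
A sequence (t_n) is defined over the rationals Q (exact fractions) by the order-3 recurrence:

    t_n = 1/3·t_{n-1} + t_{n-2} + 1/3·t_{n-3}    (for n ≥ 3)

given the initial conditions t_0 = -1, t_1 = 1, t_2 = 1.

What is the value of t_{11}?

t_3 = 1/3·1 + 1·1 + 1/3·-1 = 1
t_4 = 1/3·1 + 1·1 + 1/3·1 = 5/3
t_5 = 1/3·5/3 + 1·1 + 1/3·1 = 17/9
t_6 = 1/3·17/9 + 1·5/3 + 1/3·1 = 71/27
t_7 = 1/3·71/27 + 1·17/9 + 1/3·5/3 = 269/81
t_8 = 1/3·269/81 + 1·71/27 + 1/3·17/9 = 1061/243
t_9 = 1/3·1061/243 + 1·269/81 + 1/3·71/27 = 4121/729
t_10 = 1/3·4121/729 + 1·1061/243 + 1/3·269/81 = 16091/2187
t_11 = 1/3·16091/2187 + 1·4121/729 + 1/3·1061/243 = 62729/6561

62729/6561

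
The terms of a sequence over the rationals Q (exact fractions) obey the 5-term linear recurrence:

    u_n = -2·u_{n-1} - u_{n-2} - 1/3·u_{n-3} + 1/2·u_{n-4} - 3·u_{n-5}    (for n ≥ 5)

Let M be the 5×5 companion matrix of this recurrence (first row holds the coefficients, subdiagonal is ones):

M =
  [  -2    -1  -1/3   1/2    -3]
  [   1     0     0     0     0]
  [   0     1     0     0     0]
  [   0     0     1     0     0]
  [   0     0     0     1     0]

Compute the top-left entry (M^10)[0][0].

(M^10)[0][0] is the top entry after applying M 10 times to the unit state (1, 0, 0, 0, 0). Equivalently it is h_{14} for the auxiliary sequence (h_n) obeying the same recurrence with h_4 = 1 and h_i = 0 for 0 ≤ i < 4:
h_5 = -2·1 + -1·0 + -1/3·0 + 1/2·0 + -3·0 = -2
h_6 = -2·-2 + -1·1 + -1/3·0 + 1/2·0 + -3·0 = 3
h_7 = -2·3 + -1·-2 + -1/3·1 + 1/2·0 + -3·0 = -13/3
h_8 = -2·-13/3 + -1·3 + -1/3·-2 + 1/2·1 + -3·0 = 41/6
h_9 = -2·41/6 + -1·-13/3 + -1/3·3 + 1/2·-2 + -3·1 = -43/3
h_10 = -2·-43/3 + -1·41/6 + -1/3·-13/3 + 1/2·3 + -3·-2 = 277/9
h_11 = -2·277/9 + -1·-43/3 + -1/3·41/6 + 1/2·-13/3 + -3·3 = -182/3
h_12 = -2·-182/3 + -1·277/9 + -1/3·-43/3 + 1/2·41/6 + -3·-13/3 = 447/4
h_13 = -2·447/4 + -1·-182/3 + -1/3·277/9 + 1/2·-43/3 + -3·41/6 = -10841/54
h_14 = -2·-10841/54 + -1·447/4 + -1/3·-182/3 + 1/2·277/9 + -3·-43/3 = 39785/108

39785/108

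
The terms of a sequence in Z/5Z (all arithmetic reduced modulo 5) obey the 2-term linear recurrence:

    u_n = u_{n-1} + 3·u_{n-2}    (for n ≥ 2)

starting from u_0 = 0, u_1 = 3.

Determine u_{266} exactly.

3

u_2 = 1·3 + 3·0 = 3
u_3 = 1·3 + 3·3 = 2
u_4 = 1·2 + 3·3 = 1
u_5 = 1·1 + 3·2 = 2
u_6 = 1·2 + 3·1 = 0
u_7 = 1·0 + 3·2 = 1
u_8 = 1·1 + 3·0 = 1
u_9 = 1·1 + 3·1 = 4
u_10 = 1·4 + 3·1 = 2
u_11 = 1·2 + 3·4 = 4
u_12 = 1·4 + 3·2 = 0
u_13 = 1·0 + 3·4 = 2
u_14 = 1·2 + 3·0 = 2
u_15 = 1·2 + 3·2 = 3
u_16 = 1·3 + 3·2 = 4
u_17 = 1·4 + 3·3 = 3
u_18 = 1·3 + 3·4 = 0
u_19 = 1·0 + 3·3 = 4
u_20 = 1·4 + 3·0 = 4
u_21 = 1·4 + 3·4 = 1
u_22 = 1·1 + 3·4 = 3
u_23 = 1·3 + 3·1 = 1
u_24 = 1·1 + 3·3 = 0
u_25 = 1·0 + 3·1 = 3
(u_24, u_25) = (0, 3) = (u_0, u_1), so the sequence has period 24.
266 ≡ 2 (mod 24), hence u_266 = u_2 = 3.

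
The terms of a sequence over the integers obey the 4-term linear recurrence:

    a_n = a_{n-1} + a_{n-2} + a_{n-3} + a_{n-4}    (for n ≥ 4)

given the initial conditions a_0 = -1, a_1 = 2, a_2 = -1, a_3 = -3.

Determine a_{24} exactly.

a_4 = 1·-3 + 1·-1 + 1·2 + 1·-1 = -3
a_5 = 1·-3 + 1·-3 + 1·-1 + 1·2 = -5
a_6 = 1·-5 + 1·-3 + 1·-3 + 1·-1 = -12
a_7 = 1·-12 + 1·-5 + 1·-3 + 1·-3 = -23
a_8 = 1·-23 + 1·-12 + 1·-5 + 1·-3 = -43
a_9 = 1·-43 + 1·-23 + 1·-12 + 1·-5 = -83
a_10 = 1·-83 + 1·-43 + 1·-23 + 1·-12 = -161
a_11 = 1·-161 + 1·-83 + 1·-43 + 1·-23 = -310
a_12 = 1·-310 + 1·-161 + 1·-83 + 1·-43 = -597
a_13 = 1·-597 + 1·-310 + 1·-161 + 1·-83 = -1151
a_14 = 1·-1151 + 1·-597 + 1·-310 + 1·-161 = -2219
a_15 = 1·-2219 + 1·-1151 + 1·-597 + 1·-310 = -4277
a_16 = 1·-4277 + 1·-2219 + 1·-1151 + 1·-597 = -8244
a_17 = 1·-8244 + 1·-4277 + 1·-2219 + 1·-1151 = -15891
a_18 = 1·-15891 + 1·-8244 + 1·-4277 + 1·-2219 = -30631
a_19 = 1·-30631 + 1·-15891 + 1·-8244 + 1·-4277 = -59043
a_20 = 1·-59043 + 1·-30631 + 1·-15891 + 1·-8244 = -113809
a_21 = 1·-113809 + 1·-59043 + 1·-30631 + 1·-15891 = -219374
a_22 = 1·-219374 + 1·-113809 + 1·-59043 + 1·-30631 = -422857
a_23 = 1·-422857 + 1·-219374 + 1·-113809 + 1·-59043 = -815083
a_24 = 1·-815083 + 1·-422857 + 1·-219374 + 1·-113809 = -1571123

-1571123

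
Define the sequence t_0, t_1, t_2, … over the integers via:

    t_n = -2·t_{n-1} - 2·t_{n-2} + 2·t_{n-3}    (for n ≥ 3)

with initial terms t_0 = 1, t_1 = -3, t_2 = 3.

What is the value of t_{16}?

32192

t_3 = -2·3 + -2·-3 + 2·1 = 2
t_4 = -2·2 + -2·3 + 2·-3 = -16
t_5 = -2·-16 + -2·2 + 2·3 = 34
t_6 = -2·34 + -2·-16 + 2·2 = -32
t_7 = -2·-32 + -2·34 + 2·-16 = -36
t_8 = -2·-36 + -2·-32 + 2·34 = 204
t_9 = -2·204 + -2·-36 + 2·-32 = -400
t_10 = -2·-400 + -2·204 + 2·-36 = 320
t_11 = -2·320 + -2·-400 + 2·204 = 568
t_12 = -2·568 + -2·320 + 2·-400 = -2576
t_13 = -2·-2576 + -2·568 + 2·320 = 4656
t_14 = -2·4656 + -2·-2576 + 2·568 = -3024
t_15 = -2·-3024 + -2·4656 + 2·-2576 = -8416
t_16 = -2·-8416 + -2·-3024 + 2·4656 = 32192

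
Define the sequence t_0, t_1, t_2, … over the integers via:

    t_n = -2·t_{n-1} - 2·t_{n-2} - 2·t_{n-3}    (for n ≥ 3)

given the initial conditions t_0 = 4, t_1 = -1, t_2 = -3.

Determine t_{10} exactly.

48

t_3 = -2·-3 + -2·-1 + -2·4 = 0
t_4 = -2·0 + -2·-3 + -2·-1 = 8
t_5 = -2·8 + -2·0 + -2·-3 = -10
t_6 = -2·-10 + -2·8 + -2·0 = 4
t_7 = -2·4 + -2·-10 + -2·8 = -4
t_8 = -2·-4 + -2·4 + -2·-10 = 20
t_9 = -2·20 + -2·-4 + -2·4 = -40
t_10 = -2·-40 + -2·20 + -2·-4 = 48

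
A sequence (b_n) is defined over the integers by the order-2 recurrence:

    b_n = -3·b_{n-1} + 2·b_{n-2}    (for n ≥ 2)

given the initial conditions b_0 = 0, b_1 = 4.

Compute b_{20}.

b_2 = -3·4 + 2·0 = -12
b_3 = -3·-12 + 2·4 = 44
b_4 = -3·44 + 2·-12 = -156
b_5 = -3·-156 + 2·44 = 556
b_6 = -3·556 + 2·-156 = -1980
b_7 = -3·-1980 + 2·556 = 7052
b_8 = -3·7052 + 2·-1980 = -25116
b_9 = -3·-25116 + 2·7052 = 89452
b_10 = -3·89452 + 2·-25116 = -318588
b_11 = -3·-318588 + 2·89452 = 1134668
b_12 = -3·1134668 + 2·-318588 = -4041180
b_13 = -3·-4041180 + 2·1134668 = 14392876
b_14 = -3·14392876 + 2·-4041180 = -51260988
b_15 = -3·-51260988 + 2·14392876 = 182568716
b_16 = -3·182568716 + 2·-51260988 = -650228124
b_17 = -3·-650228124 + 2·182568716 = 2315821804
b_18 = -3·2315821804 + 2·-650228124 = -8247921660
b_19 = -3·-8247921660 + 2·2315821804 = 29375408588
b_20 = -3·29375408588 + 2·-8247921660 = -104622069084

-104622069084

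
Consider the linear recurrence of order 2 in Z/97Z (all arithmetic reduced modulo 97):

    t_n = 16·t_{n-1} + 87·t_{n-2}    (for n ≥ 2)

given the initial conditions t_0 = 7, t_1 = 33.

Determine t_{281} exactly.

t_2 = 16·33 + 87·7 = 70
t_3 = 16·70 + 87·33 = 14
t_4 = 16·14 + 87·70 = 9
t_5 = 16·9 + 87·14 = 4
t_6 = 16·4 + 87·9 = 71
t_7 = 16·71 + 87·4 = 29
t_8 = 16·29 + 87·71 = 45
t_9 = 16·45 + 87·29 = 42
t_10 = 16·42 + 87·45 = 28
t_11 = 16·28 + 87·42 = 28
t_12 = 16·28 + 87·28 = 71
t_13 = 16·71 + 87·28 = 80
t_14 = 16·80 + 87·71 = 85
t_15 = 16·85 + 87·80 = 75
t_16 = 16·75 + 87·85 = 59
t_17 = 16·59 + 87·75 = 0
t_18 = 16·0 + 87·59 = 89
t_19 = 16·89 + 87·0 = 66
t_20 = 16·66 + 87·89 = 69
t_21 = 16·69 + 87·66 = 56
t_22 = 16·56 + 87·69 = 12
t_23 = 16·12 + 87·56 = 20
t_24 = 16·20 + 87·12 = 6
t_25 = 16·6 + 87·20 = 90
t_26 = 16·90 + 87·6 = 22
t_27 = 16·22 + 87·90 = 34
t_28 = 16·34 + 87·22 = 33
t_29 = 16·33 + 87·34 = 91
t_30 = 16·91 + 87·33 = 59
t_31 = 16·59 + 87·91 = 34
t_32 = 16·34 + 87·59 = 51
t_33 = 16·51 + 87·34 = 88
t_34 = 16·88 + 87·51 = 25
t_35 = 16·25 + 87·88 = 5
t_36 = 16·5 + 87·25 = 24
t_37 = 16·24 + 87·5 = 43
t_38 = 16·43 + 87·24 = 60
t_39 = 16·60 + 87·43 = 45
t_40 = 16·45 + 87·60 = 23
t_41 = 16·23 + 87·45 = 15
t_42 = 16·15 + 87·23 = 10
t_43 = 16·10 + 87·15 = 10
t_44 = 16·10 + 87·10 = 60
t_45 = 16·60 + 87·10 = 84
t_46 = 16·84 + 87·60 = 65
t_47 = 16·65 + 87·84 = 6
t_48 = 16·6 + 87·65 = 28
t_49 = 16·28 + 87·6 = 0
t_50 = 16·0 + 87·28 = 11
t_51 = 16·11 + 87·0 = 79
t_52 = 16·79 + 87·11 = 87
t_53 = 16·87 + 87·79 = 20
t_54 = 16·20 + 87·87 = 32
t_55 = 16·32 + 87·20 = 21
t_56 = 16·21 + 87·32 = 16
t_57 = 16·16 + 87·21 = 46
t_58 = 16·46 + 87·16 = 91
t_59 = 16·91 + 87·46 = 26
t_60 = 16·26 + 87·91 = 88
t_61 = 16·88 + 87·26 = 81
t_62 = 16·81 + 87·88 = 28
t_63 = 16·28 + 87·81 = 26
t_64 = 16·26 + 87·28 = 39
t_65 = 16·39 + 87·26 = 73
t_66 = 16·73 + 87·39 = 2
t_67 = 16·2 + 87·73 = 78
t_68 = 16·78 + 87·2 = 64
t_69 = 16·64 + 87·78 = 50
t_70 = 16·50 + 87·64 = 63
t_71 = 16·63 + 87·50 = 23
t_72 = 16·23 + 87·63 = 29
t_73 = 16·29 + 87·23 = 40
t_74 = 16·40 + 87·29 = 59
t_75 = 16·59 + 87·40 = 59
t_76 = 16·59 + 87·59 = 63
t_77 = 16·63 + 87·59 = 30
t_78 = 16·30 + 87·63 = 44
t_79 = 16·44 + 87·30 = 16
t_80 = 16·16 + 87·44 = 10
t_81 = 16·10 + 87·16 = 0
t_82 = 16·0 + 87·10 = 94
t_83 = 16·94 + 87·0 = 49
t_84 = 16·49 + 87·94 = 38
t_85 = 16·38 + 87·49 = 21
t_86 = 16·21 + 87·38 = 53
t_87 = 16·53 + 87·21 = 56
t_88 = 16·56 + 87·53 = 75
t_89 = 16·75 + 87·56 = 58
t_90 = 16·58 + 87·75 = 81
t_91 = 16·81 + 87·58 = 37
t_92 = 16·37 + 87·81 = 73
t_93 = 16·73 + 87·37 = 22
t_94 = 16·22 + 87·73 = 10
t_95 = 16·10 + 87·22 = 37
t_96 = 16·37 + 87·10 = 7
t_97 = 16·7 + 87·37 = 33
(t_96, t_97) = (7, 33) = (t_0, t_1), so the sequence has period 96.
281 ≡ 89 (mod 96), hence t_281 = t_89 = 58.

58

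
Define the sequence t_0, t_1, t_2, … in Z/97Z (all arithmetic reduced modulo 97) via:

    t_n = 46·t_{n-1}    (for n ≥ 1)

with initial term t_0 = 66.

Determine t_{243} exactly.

t_1 = 46·66 = 29
t_2 = 46·29 = 73
t_3 = 46·73 = 60
t_4 = 46·60 = 44
t_5 = 46·44 = 84
t_6 = 46·84 = 81
t_7 = 46·81 = 40
t_8 = 46·40 = 94
t_9 = 46·94 = 56
t_10 = 46·56 = 54
t_11 = 46·54 = 59
t_12 = 46·59 = 95
t_13 = 46·95 = 5
t_14 = 46·5 = 36
t_15 = 46·36 = 7
t_16 = 46·7 = 31
t_17 = 46·31 = 68
t_18 = 46·68 = 24
t_19 = 46·24 = 37
t_20 = 46·37 = 53
t_21 = 46·53 = 13
t_22 = 46·13 = 16
t_23 = 46·16 = 57
t_24 = 46·57 = 3
t_25 = 46·3 = 41
t_26 = 46·41 = 43
t_27 = 46·43 = 38
t_28 = 46·38 = 2
t_29 = 46·2 = 92
t_30 = 46·92 = 61
t_31 = 46·61 = 90
t_32 = 46·90 = 66
(t_32) = (66) = (t_0), so the sequence has period 32.
243 ≡ 19 (mod 32), hence t_243 = t_19 = 37.

37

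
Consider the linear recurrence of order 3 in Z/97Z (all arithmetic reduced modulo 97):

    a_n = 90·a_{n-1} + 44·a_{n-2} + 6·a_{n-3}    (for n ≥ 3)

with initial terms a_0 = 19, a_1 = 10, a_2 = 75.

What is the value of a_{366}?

38

a_3 = 90·75 + 44·10 + 6·19 = 29
a_4 = 90·29 + 44·75 + 6·10 = 53
a_5 = 90·53 + 44·29 + 6·75 = 94
a_6 = 90·94 + 44·53 + 6·29 = 5
a_7 = 90·5 + 44·94 + 6·53 = 54
a_8 = 90·54 + 44·5 + 6·94 = 18
Continuing the recurrence:
  a_9 = 49;  a_10 = 94;  a_11 = 54;  a_12 = 75;  a_13 = 87;  a_14 = 8
  a_15 = 51;  a_16 = 32;  a_17 = 31;  a_18 = 42;  a_19 = 1;  a_20 = 87
  a_21 = 75;  a_22 = 11;  a_23 = 59;  a_24 = 36;  a_25 = 82;  a_26 = 6
  a_27 = 96;  a_28 = 84;  a_29 = 83;  a_30 = 5;  a_31 = 47;  a_32 = 1
  a_33 = 54;  a_34 = 45;  a_35 = 30;  a_36 = 57;  a_37 = 27;  a_38 = 74
  a_39 = 42;  a_40 = 20;  a_41 = 18;  a_42 = 36;  a_43 = 78;  a_44 = 79
  a_45 = 88;  a_46 = 30;  a_47 = 62;  a_48 = 56;  a_49 = 91;  a_50 = 65
  a_51 = 5;  a_52 = 73;  a_53 = 2;  a_54 = 27;  a_55 = 46;  a_56 = 5
  a_57 = 17;  a_58 = 86;  a_59 = 79;  a_60 = 35;  a_61 = 61;  a_62 = 35
  a_63 = 30;  a_64 = 47;  a_65 = 37;  a_66 = 49;  a_67 = 15;  a_68 = 42
  a_69 = 78;  a_70 = 34;  a_71 = 51;  a_72 = 55;  a_73 = 26;  a_74 = 22
  a_75 = 59;  a_76 = 32;  a_77 = 79;  a_78 = 45;  a_79 = 55;  a_80 = 32
  a_81 = 41;  a_82 = 93;  a_83 = 84;  a_84 = 64;  a_85 = 23;  a_86 = 55
  a_87 = 41;  a_88 = 40;  a_89 = 11;  a_90 = 86;  a_91 = 25;  a_92 = 86
  a_93 = 44;  a_94 = 37;  a_95 = 59;  a_96 = 24;  a_97 = 31;  a_98 = 29
  a_99 = 44;  a_100 = 87;  a_101 = 46;  a_102 = 84;  a_103 = 18;  a_104 = 63
  a_105 = 79;  a_106 = 96;  a_107 = 78;  a_108 = 78;  a_109 = 67;  a_110 = 36
  a_111 = 60;  a_112 = 14;  a_113 = 42;  a_114 = 3;  a_115 = 68;  a_116 = 5
  a_117 = 65;  a_118 = 76;  a_119 = 30;  a_120 = 32;  a_121 = 0;  a_122 = 36
  a_123 = 37;  a_124 = 64;  a_125 = 38;  a_126 = 56;  a_127 = 15;  a_128 = 65
  a_129 = 56;  a_130 = 36;  a_131 = 80;  a_132 = 2;  a_133 = 36;  a_134 = 25
  a_135 = 63;  a_136 = 2;  a_137 = 95;  a_138 = 92;  a_139 = 56;  a_140 = 55
  a_141 = 12;  a_142 = 53;  a_143 = 2;  a_144 = 62;  a_145 = 69;  a_146 = 26
  a_147 = 25;  a_148 = 25;  a_149 = 14;  a_150 = 85;  a_151 = 74;  a_152 = 8
  a_153 = 24;  a_154 = 46;  a_155 = 6;  a_156 = 89;  a_157 = 14;  a_158 = 71
  a_159 = 71;  a_160 = 92;  a_161 = 93;  a_162 = 40;  a_163 = 96;  a_164 = 94
  a_165 = 23;  a_166 = 89;  a_167 = 80;  a_168 = 2;  a_169 = 63;  a_170 = 30
  a_171 = 52;  a_172 = 73;  a_173 = 17;  a_174 = 10;  a_175 = 49;  a_176 = 5
  a_177 = 47;  a_178 = 88;  a_179 = 27;  a_180 = 85;  a_181 = 54;  a_182 = 32
  a_183 = 43;  a_184 = 73;  a_185 = 21;  a_186 = 25;  a_187 = 23;  a_188 = 95
  a_189 = 12;  a_190 = 63;  a_191 = 75;  a_192 = 88;  a_193 = 55;  a_194 = 57
  a_195 = 27;  a_196 = 30;  a_197 = 59;  a_198 = 2;  a_199 = 46;  a_200 = 23
  a_201 = 32;  a_202 = 94;  a_203 = 15;  a_204 = 52;  a_205 = 84;  a_206 = 44
  a_207 = 14;  a_208 = 14;  a_209 = 6;  a_210 = 76;  a_211 = 10;  a_212 = 12
  a_213 = 36;  a_214 = 45;  a_215 = 80;  a_216 = 84;  a_217 = 1;  a_218 = 95
  a_219 = 77;  a_220 = 58;  a_221 = 60;  a_222 = 72;  a_223 = 59;  a_224 = 11
  a_225 = 41;  a_226 = 66;  a_227 = 50;  a_228 = 84;  a_229 = 68;  a_230 = 28
  a_231 = 2;  a_232 = 74;  a_233 = 29;  a_234 = 58;  a_235 = 53;  a_236 = 27
  a_237 = 66;  a_238 = 74;  a_239 = 26;  a_240 = 75;  a_241 = 93;  a_242 = 89
  a_243 = 39;  a_244 = 30;  a_245 = 3;  a_246 = 78;  a_247 = 57;  a_248 = 44
  a_249 = 49;  a_250 = 92;  a_251 = 30;  a_252 = 58;  a_253 = 11;  a_254 = 36
  a_255 = 95;  a_256 = 15;  a_257 = 23;  a_258 = 2;  a_259 = 21;  a_260 = 79
  a_261 = 92;  a_262 = 48;  a_263 = 15;  a_264 = 37;  a_265 = 10;  a_266 = 96
  a_267 = 87;  a_268 = 86;  a_269 = 19;  a_270 = 2;  a_271 = 77;  a_272 = 51
  a_273 = 36;  a_274 = 29;  a_275 = 38;  a_276 = 62;  a_277 = 54;  a_278 = 56
  a_279 = 28;  a_280 = 70;  a_281 = 11;  a_282 = 67;  a_283 = 47;  a_284 = 66
  a_285 = 68;  a_286 = 91;  a_287 = 35;  a_288 = 93;  a_289 = 77;  a_290 = 77
  a_291 = 12;  a_292 = 80;  a_293 = 42;  a_294 = 0;  a_295 = 0;  a_296 = 58
  a_297 = 79;  a_298 = 59;  a_299 = 16;  a_300 = 48;  a_301 = 43;  a_302 = 64
  a_303 = 83;  a_304 = 68;  a_305 = 68;  a_306 = 7;  a_307 = 53;  a_308 = 54
  a_309 = 56;  a_310 = 71;  a_311 = 60;  a_312 = 33;  a_313 = 22;  a_314 = 9
  a_315 = 36;  a_316 = 82;  a_317 = 94;  a_318 = 62;  a_319 = 23;  a_320 = 27
  a_321 = 31;  a_322 = 42;  a_323 = 68;  a_324 = 6;  a_325 = 1;  a_326 = 83
  a_327 = 81;  a_328 = 84;  a_329 = 79;  a_330 = 40;  a_331 = 14;  a_332 = 2
  a_333 = 66;  a_334 = 1;  a_335 = 96;  a_336 = 59;  a_337 = 34;  a_338 = 24
  a_339 = 33;  a_340 = 59;  a_341 = 19;  a_342 = 42;  a_343 = 23;  a_344 = 55
  a_345 = 6;  a_346 = 91;  a_347 = 54;  a_348 = 73;  a_349 = 83;  a_350 = 45
  a_351 = 89;  a_352 = 12;  a_353 = 28;  a_354 = 90;  a_355 = 92;  a_356 = 89
  a_357 = 85;  a_358 = 90;  a_359 = 55;  a_360 = 11;  a_361 = 70;  a_362 = 33
  a_363 = 5;  a_364 = 91
a_365 = 90·91 + 44·5 + 6·33 = 72
a_366 = 90·72 + 44·91 + 6·5 = 38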